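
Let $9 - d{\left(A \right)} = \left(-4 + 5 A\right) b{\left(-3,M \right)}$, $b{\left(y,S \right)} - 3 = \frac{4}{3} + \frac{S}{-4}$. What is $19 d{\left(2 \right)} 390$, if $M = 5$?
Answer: $-70395$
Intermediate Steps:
$b{\left(y,S \right)} = \frac{13}{3} - \frac{S}{4}$ ($b{\left(y,S \right)} = 3 + \left(\frac{4}{3} + \frac{S}{-4}\right) = 3 + \left(4 \cdot \frac{1}{3} + S \left(- \frac{1}{4}\right)\right) = 3 - \left(- \frac{4}{3} + \frac{S}{4}\right) = \frac{13}{3} - \frac{S}{4}$)
$d{\left(A \right)} = \frac{64}{3} - \frac{185 A}{12}$ ($d{\left(A \right)} = 9 - \left(-4 + 5 A\right) \left(\frac{13}{3} - \frac{5}{4}\right) = 9 - \left(-4 + 5 A\right) \frac{37}{12} = 9 - \left(- \frac{37}{3} + \frac{185 A}{12}\right) = \frac{64}{3} - \frac{185 A}{12}$)
$19 d{\left(2 \right)} 390 = 19 \left(\frac{64}{3} - \frac{185}{6}\right) 390 = 19 \left(- \frac{19}{2}\right) 390 = \left(- \frac{361}{2}\right) 390 = -70395$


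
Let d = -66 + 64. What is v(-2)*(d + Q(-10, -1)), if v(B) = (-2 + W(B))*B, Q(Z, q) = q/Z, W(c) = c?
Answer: -76/5 ≈ -15.200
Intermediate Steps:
d = -2
v(B) = B*(-2 + B) (v(B) = (-2 + B)*B = B*(-2 + B))
v(-2)*(d + Q(-10, -1)) = (-2*(-2 - 2))*(-2 - 1/(-10)) = (-2*(-4))*(-2 - 1*(-⅒)) = 8*(-2 + ⅒) = 8*(-19/10) = -76/5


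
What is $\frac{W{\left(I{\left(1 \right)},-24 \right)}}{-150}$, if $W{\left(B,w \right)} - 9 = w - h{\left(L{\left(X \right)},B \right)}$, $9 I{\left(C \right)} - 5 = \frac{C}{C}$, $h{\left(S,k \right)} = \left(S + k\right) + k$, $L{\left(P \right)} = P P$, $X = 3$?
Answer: $\frac{38}{225} \approx 0.16889$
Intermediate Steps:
$L{\left(P \right)} = P^{2}$
$h{\left(S,k \right)} = S + 2 k$
$I{\left(C \right)} = \frac{2}{3}$ ($I{\left(C \right)} = \frac{5}{9} + \frac{C \frac{1}{C}}{9} = \frac{5}{9} + \frac{1}{9} \cdot 1 = \frac{5}{9} + \frac{1}{9} = \frac{2}{3}$)
$W{\left(B,w \right)} = w - 2 B$ ($W{\left(B,w \right)} = 9 - \left(9 - w + 2 B\right) = w - 2 B$)
$\frac{W{\left(I{\left(1 \right)},-24 \right)}}{-150} = \frac{-24 - \frac{4}{3}}{-150} = \left(-24 - \frac{4}{3}\right) \left(- \frac{1}{150}\right) = \left(- \frac{76}{3}\right) \left(- \frac{1}{150}\right) = \frac{38}{225}$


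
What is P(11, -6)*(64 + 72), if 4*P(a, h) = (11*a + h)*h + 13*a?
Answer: -18598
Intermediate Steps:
P(a, h) = 13*a/4 + h*(h + 11*a)/4 (P(a, h) = ((11*a + h)*h + 13*a)/4 = ((h + 11*a)*h + 13*a)/4 = (h*(h + 11*a) + 13*a)/4 = (13*a + h*(h + 11*a))/4 = 13*a/4 + h*(h + 11*a)/4)
P(11, -6)*(64 + 72) = ((1/4)*(-6)**2 + (13/4)*11 + (11/4)*11*(-6))*(64 + 72) = ((1/4)*36 + 143/4 - 363/2)*136 = (9 + 143/4 - 363/2)*136 = -547/4*136 = -18598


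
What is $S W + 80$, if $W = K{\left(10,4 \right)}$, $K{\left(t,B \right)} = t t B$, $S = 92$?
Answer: $36880$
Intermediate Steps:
$K{\left(t,B \right)} = B t^{2}$ ($K{\left(t,B \right)} = t^{2} B = B t^{2}$)
$W = 400$ ($W = 4 \cdot 10^{2} = 4 \cdot 100 = 400$)
$S W + 80 = 92 \cdot 400 + 80 = 36800 + 80 = 36880$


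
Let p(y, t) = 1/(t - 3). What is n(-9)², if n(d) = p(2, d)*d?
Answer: 9/16 ≈ 0.56250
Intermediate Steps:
p(y, t) = 1/(-3 + t)
n(d) = d/(-3 + d)
n(-9)² = (-9/(-3 - 9))² = (-9/(-12))² = (-9*(-1/12))² = (¾)² = 9/16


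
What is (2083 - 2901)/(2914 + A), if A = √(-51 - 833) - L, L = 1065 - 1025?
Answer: -587733/2065190 + 409*I*√221/2065190 ≈ -0.28459 + 0.0029441*I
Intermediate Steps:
L = 40
A = -40 + 2*I*√221 (A = √(-51 - 833) - 1*40 = √(-884) - 40 = 2*I*√221 - 40 = -40 + 2*I*√221 ≈ -40.0 + 29.732*I)
(2083 - 2901)/(2914 + A) = (2083 - 2901)/(2914 + (-40 + 2*I*√221)) = -818/(2874 + 2*I*√221)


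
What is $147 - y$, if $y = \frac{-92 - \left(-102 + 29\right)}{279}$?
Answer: $\frac{41032}{279} \approx 147.07$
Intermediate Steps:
$y = - \frac{19}{279}$ ($y = \left(-92 - -73\right) \frac{1}{279} = \left(-92 + 73\right) \frac{1}{279} = \left(-19\right) \frac{1}{279} = - \frac{19}{279} \approx -0.0681$)
$147 - y = 147 - - \frac{19}{279} = 147 + \frac{19}{279} = \frac{41032}{279}$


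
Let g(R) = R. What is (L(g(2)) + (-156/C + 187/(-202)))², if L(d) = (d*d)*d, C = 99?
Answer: 1343442409/44435556 ≈ 30.233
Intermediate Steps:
L(d) = d³ (L(d) = d²*d = d³)
(L(g(2)) + (-156/C + 187/(-202)))² = (2³ + (-156/99 + 187/(-202)))² = (8 + (-156*1/99 + 187*(-1/202)))² = (8 + (-52/33 - 187/202))² = (8 - 16675/6666)² = (36653/6666)² = 1343442409/44435556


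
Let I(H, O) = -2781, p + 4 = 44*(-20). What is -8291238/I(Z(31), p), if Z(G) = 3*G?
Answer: 2763746/927 ≈ 2981.4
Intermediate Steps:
p = -884 (p = -4 + 44*(-20) = -4 - 880 = -884)
-8291238/I(Z(31), p) = -8291238/(-2781) = -8291238*(-1/2781) = 2763746/927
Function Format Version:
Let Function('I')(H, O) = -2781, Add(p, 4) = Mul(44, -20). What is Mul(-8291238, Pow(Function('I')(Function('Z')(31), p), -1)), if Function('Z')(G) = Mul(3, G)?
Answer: Rational(2763746, 927) ≈ 2981.4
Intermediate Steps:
p = -884 (p = Add(-4, Mul(44, -20)) = Add(-4, -880) = -884)
Mul(-8291238, Pow(Function('I')(Function('Z')(31), p), -1)) = Mul(-8291238, Pow(-2781, -1)) = Mul(-8291238, Rational(-1, 2781)) = Rational(2763746, 927)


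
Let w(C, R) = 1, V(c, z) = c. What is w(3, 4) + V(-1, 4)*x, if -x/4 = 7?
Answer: 29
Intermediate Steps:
x = -28 (x = -4*7 = -28)
w(3, 4) + V(-1, 4)*x = 1 - 1*(-28) = 1 + 28 = 29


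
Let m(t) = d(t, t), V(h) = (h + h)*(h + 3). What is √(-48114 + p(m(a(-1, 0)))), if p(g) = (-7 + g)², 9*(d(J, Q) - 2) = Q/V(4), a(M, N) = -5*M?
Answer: I*√12215400599/504 ≈ 219.29*I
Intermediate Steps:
V(h) = 2*h*(3 + h) (V(h) = (2*h)*(3 + h) = 2*h*(3 + h))
d(J, Q) = 2 + Q/504 (d(J, Q) = 2 + (Q/((2*4*(3 + 4))))/9 = 2 + (Q/((2*4*7)))/9 = 2 + (Q/56)/9 = 2 + Q/504)
m(t) = 2 + t/504
√(-48114 + p(m(a(-1, 0)))) = √(-48114 + (-7 + (2 + (-5*(-1))/504))²) = √(-48114 + (-7 + (2 + (1/504)*5))²) = √(-48114 + (-7 + (2 + 5/504))²) = √(-48114 + (-7 + 1013/504)²) = √(-48114 + (-2515/504)²) = √(-48114 + 6325225/254016) = √(-12215400599/254016) = I*√12215400599/504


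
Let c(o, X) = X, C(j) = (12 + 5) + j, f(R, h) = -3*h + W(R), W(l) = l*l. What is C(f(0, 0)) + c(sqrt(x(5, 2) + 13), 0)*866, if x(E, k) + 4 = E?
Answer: 17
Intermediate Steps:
x(E, k) = -4 + E
W(l) = l**2
f(R, h) = R**2 - 3*h (f(R, h) = -3*h + R**2 = R**2 - 3*h)
C(j) = 17 + j
C(f(0, 0)) + c(sqrt(x(5, 2) + 13), 0)*866 = (17 + (0**2 - 3*0)) + 0*866 = (17 + (0 + 0)) + 0 = (17 + 0) + 0 = 17 + 0 = 17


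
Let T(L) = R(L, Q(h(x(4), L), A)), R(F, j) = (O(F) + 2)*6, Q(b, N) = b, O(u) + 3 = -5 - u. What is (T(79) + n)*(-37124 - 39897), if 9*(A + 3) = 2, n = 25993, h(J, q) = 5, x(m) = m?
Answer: -1962726143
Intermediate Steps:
O(u) = -8 - u (O(u) = -3 + (-5 - u) = -8 - u)
A = -25/9 (A = -3 + (⅑)*2 = -3 + 2/9 = -25/9 ≈ -2.7778)
R(F, j) = -36 - 6*F (R(F, j) = ((-8 - F) + 2)*6 = (-6 - F)*6 = -36 - 6*F)
T(L) = -36 - 6*L
(T(79) + n)*(-37124 - 39897) = ((-36 - 6*79) + 25993)*(-37124 - 39897) = ((-36 - 474) + 25993)*(-77021) = (-510 + 25993)*(-77021) = 25483*(-77021) = -1962726143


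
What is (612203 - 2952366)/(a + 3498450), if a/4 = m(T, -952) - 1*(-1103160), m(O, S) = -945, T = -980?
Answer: -2340163/7907310 ≈ -0.29595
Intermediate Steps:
a = 4408860 (a = 4*(-945 - 1*(-1103160)) = 4*(-945 + 1103160) = 4*1102215 = 4408860)
(612203 - 2952366)/(a + 3498450) = (612203 - 2952366)/(4408860 + 3498450) = -2340163/7907310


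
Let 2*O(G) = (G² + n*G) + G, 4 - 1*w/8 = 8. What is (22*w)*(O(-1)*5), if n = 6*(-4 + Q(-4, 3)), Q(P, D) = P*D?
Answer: -168960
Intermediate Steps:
w = -32 (w = 32 - 8*8 = 32 - 64 = -32)
Q(P, D) = D*P
n = -96 (n = 6*(-4 + 3*(-4)) = 6*(-4 - 12) = 6*(-16) = -96)
O(G) = G²/2 - 95*G/2 (O(G) = ((G² - 96*G) + G)/2 = (G² - 95*G)/2 = G²/2 - 95*G/2)
(22*w)*(O(-1)*5) = (22*(-32))*(((½)*(-1)*(-95 - 1))*5) = -704*(½)*(-1)*(-96)*5 = -33792*5 = -704*240 = -168960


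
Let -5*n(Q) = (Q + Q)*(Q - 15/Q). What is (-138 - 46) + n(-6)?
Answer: -962/5 ≈ -192.40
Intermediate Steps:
n(Q) = -2*Q*(Q - 15/Q)/5 (n(Q) = -(Q + Q)*(Q - 15/Q)/5 = -2*Q*(Q - 15/Q)/5)
(-138 - 46) + n(-6) = (-138 - 46) + (6 - ⅖*(-6)²) = -184 + (6 - ⅖*36) = -184 + (6 - 72/5) = -184 - 42/5 = -962/5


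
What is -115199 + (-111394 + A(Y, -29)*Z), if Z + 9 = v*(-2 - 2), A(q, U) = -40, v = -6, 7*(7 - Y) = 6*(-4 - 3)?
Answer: -227193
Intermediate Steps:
Y = 13 (Y = 7 - 6*(-4 - 3)/7 = 7 - 6*(-7)/7 = 7 - ⅐*(-42) = 7 + 6 = 13)
Z = 15 (Z = -9 - 6*(-2 - 2) = -9 - 6*(-4) = -9 + 24 = 15)
-115199 + (-111394 + A(Y, -29)*Z) = -115199 + (-111394 - 40*15) = -115199 + (-111394 - 600) = -115199 - 111994 = -227193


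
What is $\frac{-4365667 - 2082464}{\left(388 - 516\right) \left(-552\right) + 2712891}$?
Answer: $- \frac{716459}{309283} \approx -2.3165$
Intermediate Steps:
$\frac{-4365667 - 2082464}{\left(388 - 516\right) \left(-552\right) + 2712891} = - \frac{6448131}{\left(-128\right) \left(-552\right) + 2712891} = - \frac{6448131}{70656 + 2712891} = - \frac{6448131}{2783547} = \left(-6448131\right) \frac{1}{2783547} = - \frac{716459}{309283}$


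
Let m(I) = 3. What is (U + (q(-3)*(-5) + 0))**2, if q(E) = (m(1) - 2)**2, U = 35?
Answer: 900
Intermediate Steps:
q(E) = 1 (q(E) = (3 - 2)**2 = 1**2 = 1)
(U + (q(-3)*(-5) + 0))**2 = (35 + (1*(-5) + 0))**2 = (35 + (-5 + 0))**2 = (35 - 5)**2 = 30**2 = 900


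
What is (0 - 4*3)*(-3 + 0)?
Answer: 36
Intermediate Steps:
(0 - 4*3)*(-3 + 0) = (0 - 12)*(-3) = -12*(-3) = 36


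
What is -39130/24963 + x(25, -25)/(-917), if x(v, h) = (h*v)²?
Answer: -9787054085/22891071 ≈ -427.55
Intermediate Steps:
x(v, h) = h²*v²
-39130/24963 + x(25, -25)/(-917) = -39130/24963 + ((-25)²*25²)/(-917) = -39130*1/24963 + (625*625)*(-1/917) = -39130/24963 + 390625*(-1/917) = -39130/24963 - 390625/917 = -9787054085/22891071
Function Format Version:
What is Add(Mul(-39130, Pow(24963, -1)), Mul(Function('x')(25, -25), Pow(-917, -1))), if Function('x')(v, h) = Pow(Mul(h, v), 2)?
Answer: Rational(-9787054085, 22891071) ≈ -427.55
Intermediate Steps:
Function('x')(v, h) = Mul(Pow(h, 2), Pow(v, 2))
Add(Mul(-39130, Pow(24963, -1)), Mul(Function('x')(25, -25), Pow(-917, -1))) = Add(Mul(-39130, Pow(24963, -1)), Mul(Mul(Pow(-25, 2), Pow(25, 2)), Pow(-917, -1))) = Add(Mul(-39130, Rational(1, 24963)), Mul(Mul(625, 625), Rational(-1, 917))) = Add(Rational(-39130, 24963), Mul(390625, Rational(-1, 917))) = Add(Rational(-39130, 24963), Rational(-390625, 917)) = Rational(-9787054085, 22891071)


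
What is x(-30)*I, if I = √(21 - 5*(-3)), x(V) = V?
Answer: -180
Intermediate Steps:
I = 6 (I = √(21 + 15) = √36 = 6)
x(-30)*I = -30*6 = -180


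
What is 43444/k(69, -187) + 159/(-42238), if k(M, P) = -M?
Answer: -1834998643/2914422 ≈ -629.63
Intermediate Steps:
43444/k(69, -187) + 159/(-42238) = 43444/((-1*69)) + 159/(-42238) = 43444/(-69) + 159*(-1/42238) = 43444*(-1/69) - 159/42238 = -43444/69 - 159/42238 = -1834998643/2914422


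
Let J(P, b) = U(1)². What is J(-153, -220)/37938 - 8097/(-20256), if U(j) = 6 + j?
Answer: 51362755/128078688 ≈ 0.40102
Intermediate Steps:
J(P, b) = 49 (J(P, b) = (6 + 1)² = 7² = 49)
J(-153, -220)/37938 - 8097/(-20256) = 49/37938 - 8097/(-20256) = 49*(1/37938) - 8097*(-1/20256) = 49/37938 + 2699/6752 = 51362755/128078688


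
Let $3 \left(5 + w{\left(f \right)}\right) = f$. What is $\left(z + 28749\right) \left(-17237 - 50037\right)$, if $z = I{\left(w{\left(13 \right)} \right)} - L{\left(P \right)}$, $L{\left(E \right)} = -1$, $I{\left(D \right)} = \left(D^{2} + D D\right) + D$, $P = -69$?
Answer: $- \frac{17407282048}{9} \approx -1.9341 \cdot 10^{9}$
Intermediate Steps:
$w{\left(f \right)} = -5 + \frac{f}{3}$
$I{\left(D \right)} = D + 2 D^{2}$ ($I{\left(D \right)} = \left(D^{2} + D^{2}\right) + D = 2 D^{2} + D = D + 2 D^{2}$)
$z = \frac{11}{9}$ ($z = \left(-5 + \frac{1}{3} \cdot 13\right) \left(1 + 2 \left(-5 + \frac{1}{3} \cdot 13\right)\right) - -1 = \left(-5 + \frac{13}{3}\right) \left(1 + 2 \left(-5 + \frac{13}{3}\right)\right) + 1 = - \frac{2 \left(1 + 2 \left(- \frac{2}{3}\right)\right)}{3} + 1 = - \frac{2 \left(1 - \frac{4}{3}\right)}{3} + 1 = \left(- \frac{2}{3}\right) \left(- \frac{1}{3}\right) + 1 = \frac{2}{9} + 1 = \frac{11}{9} \approx 1.2222$)
$\left(z + 28749\right) \left(-17237 - 50037\right) = \left(\frac{11}{9} + 28749\right) \left(-17237 - 50037\right) = \frac{258752}{9} \left(-67274\right) = - \frac{17407282048}{9}$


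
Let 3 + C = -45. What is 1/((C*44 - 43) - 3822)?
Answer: -1/5977 ≈ -0.00016731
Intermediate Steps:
C = -48 (C = -3 - 45 = -48)
1/((C*44 - 43) - 3822) = 1/((-48*44 - 43) - 3822) = 1/((-2112 - 43) - 3822) = 1/(-2155 - 3822) = 1/(-5977) = -1/5977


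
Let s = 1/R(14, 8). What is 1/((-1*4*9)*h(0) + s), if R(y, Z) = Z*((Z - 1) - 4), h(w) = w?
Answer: 24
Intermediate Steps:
R(y, Z) = Z*(-5 + Z) (R(y, Z) = Z*((-1 + Z) - 4) = Z*(-5 + Z))
s = 1/24 (s = 1/(8*(-5 + 8)) = 1/(8*3) = 1/24 ≈ 0.041667)
1/((-1*4*9)*h(0) + s) = 1/((-1*4*9)*0 + 1/24) = 1/(-4*9*0 + 1/24) = 1/(-36*0 + 1/24) = 1/(0 + 1/24) = 1/(1/24) = 24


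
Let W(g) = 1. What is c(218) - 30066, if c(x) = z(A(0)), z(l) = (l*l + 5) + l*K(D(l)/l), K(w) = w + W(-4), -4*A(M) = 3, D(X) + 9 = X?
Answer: -481135/16 ≈ -30071.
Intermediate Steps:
D(X) = -9 + X
A(M) = -¾ (A(M) = -¼*3 = -¾)
K(w) = 1 + w (K(w) = w + 1 = 1 + w)
z(l) = 5 + l² + l*(1 + (-9 + l)/l) (z(l) = (l*l + 5) + l*(1 + (-9 + l)/l) = (l² + 5) + l*(1 + (-9 + l)/l) = (5 + l²) + l*(1 + (-9 + l)/l) = 5 + l² + l*(1 + (-9 + l)/l))
c(x) = -79/16 (c(x) = -4 + (-¾)² + 2*(-¾) = -4 + 9/16 - 3/2 = -79/16)
c(218) - 30066 = -79/16 - 30066 = -481135/16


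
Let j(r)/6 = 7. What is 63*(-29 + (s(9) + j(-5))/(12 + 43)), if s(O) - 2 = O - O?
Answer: -8883/5 ≈ -1776.6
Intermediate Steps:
s(O) = 2 (s(O) = 2 + (O - O) = 2 + 0 = 2)
j(r) = 42 (j(r) = 6*7 = 42)
63*(-29 + (s(9) + j(-5))/(12 + 43)) = 63*(-29 + (2 + 42)/(12 + 43)) = 63*(-29 + 44/55) = 63*(-29 + 44*(1/55)) = 63*(-29 + ⅘) = 63*(-141/5) = -8883/5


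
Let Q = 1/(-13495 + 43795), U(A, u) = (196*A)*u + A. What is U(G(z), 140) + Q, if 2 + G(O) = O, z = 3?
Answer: 831462301/30300 ≈ 27441.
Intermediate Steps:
G(O) = -2 + O
U(A, u) = A + 196*A*u (U(A, u) = 196*A*u + A = A + 196*A*u)
Q = 1/30300 ≈ 3.3003e-5
U(G(z), 140) + Q = (-2 + 3)*(1 + 196*140) + 1/30300 = 1*(1 + 27440) + 1/30300 = 1*27441 + 1/30300 = 27441 + 1/30300 = 831462301/30300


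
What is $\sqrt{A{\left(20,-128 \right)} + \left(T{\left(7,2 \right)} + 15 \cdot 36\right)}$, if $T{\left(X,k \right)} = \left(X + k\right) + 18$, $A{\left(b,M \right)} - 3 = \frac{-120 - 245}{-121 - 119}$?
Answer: $\frac{\sqrt{82299}}{12} \approx 23.906$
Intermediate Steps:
$A{\left(b,M \right)} = \frac{217}{48}$ ($A{\left(b,M \right)} = 3 + \frac{-120 - 245}{-121 - 119} = 3 - \frac{365}{-240} = 3 - - \frac{73}{48} = 3 + \frac{73}{48} = \frac{217}{48}$)
$T{\left(X,k \right)} = 18 + X + k$
$\sqrt{A{\left(20,-128 \right)} + \left(T{\left(7,2 \right)} + 15 \cdot 36\right)} = \sqrt{\frac{217}{48} + \left(\left(18 + 7 + 2\right) + 15 \cdot 36\right)} = \sqrt{\frac{217}{48} + \left(27 + 540\right)} = \sqrt{\frac{217}{48} + 567} = \sqrt{\frac{27433}{48}} = \frac{\sqrt{82299}}{12}$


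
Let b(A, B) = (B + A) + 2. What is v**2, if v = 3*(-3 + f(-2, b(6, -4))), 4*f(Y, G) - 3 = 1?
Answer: 36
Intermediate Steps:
b(A, B) = 2 + A + B (b(A, B) = (A + B) + 2 = 2 + A + B)
f(Y, G) = 1 (f(Y, G) = 3/4 + (1/4)*1 = 3/4 + 1/4 = 1)
v = -6 (v = 3*(-3 + 1) = 3*(-2) = -6)
v**2 = (-6)**2 = 36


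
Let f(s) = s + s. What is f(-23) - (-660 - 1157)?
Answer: 1771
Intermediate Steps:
f(s) = 2*s
f(-23) - (-660 - 1157) = 2*(-23) - (-660 - 1157) = -46 - 1*(-1817) = -46 + 1817 = 1771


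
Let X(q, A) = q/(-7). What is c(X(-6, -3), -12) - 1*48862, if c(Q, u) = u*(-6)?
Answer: -48790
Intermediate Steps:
X(q, A) = -q/7 (X(q, A) = q*(-⅐) = -q/7)
c(Q, u) = -6*u
c(X(-6, -3), -12) - 1*48862 = -6*(-12) - 1*48862 = 72 - 48862 = -48790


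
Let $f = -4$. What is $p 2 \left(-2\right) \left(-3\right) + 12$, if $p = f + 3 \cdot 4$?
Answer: $108$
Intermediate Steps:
$p = 8$ ($p = -4 + 3 \cdot 4 = -4 + 12 = 8$)
$p 2 \left(-2\right) \left(-3\right) + 12 = 8 \cdot 2 \left(-2\right) \left(-3\right) + 12 = 8 \left(\left(-4\right) \left(-3\right)\right) + 12 = 8 \cdot 12 + 12 = 96 + 12 = 108$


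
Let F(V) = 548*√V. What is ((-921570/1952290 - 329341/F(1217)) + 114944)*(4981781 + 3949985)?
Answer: 200431598057163554/195229 - 1470798373103*√1217/333458 ≈ 1.0265e+12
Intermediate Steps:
((-921570/1952290 - 329341/F(1217)) + 114944)*(4981781 + 3949985) = ((-921570/1952290 - 329341*√1217/666916) + 114944)*(4981781 + 3949985) = ((-921570*1/1952290 - 329341*√1217/666916) + 114944)*8931766 = ((-92157/195229 - 329341*√1217/666916) + 114944)*8931766 = (22440310019/195229 - 329341*√1217/666916)*8931766 = 200431598057163554/195229 - 1470798373103*√1217/333458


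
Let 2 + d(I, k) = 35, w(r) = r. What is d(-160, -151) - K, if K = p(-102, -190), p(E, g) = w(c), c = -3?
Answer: 36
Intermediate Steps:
d(I, k) = 33 (d(I, k) = -2 + 35 = 33)
p(E, g) = -3
K = -3
d(-160, -151) - K = 33 - 1*(-3) = 33 + 3 = 36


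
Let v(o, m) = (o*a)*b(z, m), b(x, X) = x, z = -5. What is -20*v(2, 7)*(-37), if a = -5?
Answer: 37000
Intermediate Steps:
v(o, m) = 25*o (v(o, m) = (o*(-5))*(-5) = -5*o*(-5) = 25*o)
-20*v(2, 7)*(-37) = -500*2*(-37) = -20*50*(-37) = -1000*(-37) = 37000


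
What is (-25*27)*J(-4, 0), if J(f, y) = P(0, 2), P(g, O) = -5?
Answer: 3375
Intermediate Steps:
J(f, y) = -5
(-25*27)*J(-4, 0) = -25*27*(-5) = -675*(-5) = 3375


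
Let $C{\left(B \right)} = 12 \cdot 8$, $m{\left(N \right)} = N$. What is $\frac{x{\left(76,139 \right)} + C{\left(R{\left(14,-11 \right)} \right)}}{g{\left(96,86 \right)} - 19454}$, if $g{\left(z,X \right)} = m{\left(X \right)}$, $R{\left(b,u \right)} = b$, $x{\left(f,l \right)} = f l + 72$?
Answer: $- \frac{2683}{4842} \approx -0.55411$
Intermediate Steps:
$x{\left(f,l \right)} = 72 + f l$
$g{\left(z,X \right)} = X$
$C{\left(B \right)} = 96$
$\frac{x{\left(76,139 \right)} + C{\left(R{\left(14,-11 \right)} \right)}}{g{\left(96,86 \right)} - 19454} = \frac{\left(72 + 76 \cdot 139\right) + 96}{86 - 19454} = \frac{\left(72 + 10564\right) + 96}{-19368} = \left(10636 + 96\right) \left(- \frac{1}{19368}\right) = 10732 \left(- \frac{1}{19368}\right) = - \frac{2683}{4842}$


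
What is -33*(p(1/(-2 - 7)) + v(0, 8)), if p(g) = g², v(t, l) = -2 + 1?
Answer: 880/27 ≈ 32.593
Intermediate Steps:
v(t, l) = -1
-33*(p(1/(-2 - 7)) + v(0, 8)) = -33*((1/(-2 - 7))² - 1) = -33*((1/(-9))² - 1) = -33*((-⅑)² - 1) = -33*(1/81 - 1) = -33*(-80/81) = 880/27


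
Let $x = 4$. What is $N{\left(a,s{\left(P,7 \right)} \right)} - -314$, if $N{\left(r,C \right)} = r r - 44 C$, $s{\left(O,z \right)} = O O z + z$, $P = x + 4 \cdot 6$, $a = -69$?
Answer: $-236705$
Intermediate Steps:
$P = 28$ ($P = 4 + 4 \cdot 6 = 4 + 24 = 28$)
$s{\left(O,z \right)} = z + z O^{2}$ ($s{\left(O,z \right)} = O^{2} z + z = z O^{2} + z = z + z O^{2}$)
$N{\left(r,C \right)} = r^{2} - 44 C$
$N{\left(a,s{\left(P,7 \right)} \right)} - -314 = \left(\left(-69\right)^{2} - 44 \cdot 7 \left(1 + 28^{2}\right)\right) - -314 = \left(4761 - 44 \cdot 7 \left(1 + 784\right)\right) + 314 = \left(4761 - 44 \cdot 7 \cdot 785\right) + 314 = \left(4761 - 241780\right) + 314 = -237019 + 314 = -236705$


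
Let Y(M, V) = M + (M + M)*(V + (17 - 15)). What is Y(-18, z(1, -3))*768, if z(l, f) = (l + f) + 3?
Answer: -96768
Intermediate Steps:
z(l, f) = 3 + f + l (z(l, f) = (f + l) + 3 = 3 + f + l)
Y(M, V) = M + 2*M*(2 + V) (Y(M, V) = M + (2*M)*(V + 2) = M + (2*M)*(2 + V) = M + 2*M*(2 + V))
Y(-18, z(1, -3))*768 = -18*(5 + 2*(3 - 3 + 1))*768 = -18*(5 + 2*1)*768 = -18*(5 + 2)*768 = -18*7*768 = -126*768 = -96768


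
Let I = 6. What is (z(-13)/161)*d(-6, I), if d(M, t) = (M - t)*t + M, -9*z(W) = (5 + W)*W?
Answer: 2704/483 ≈ 5.5983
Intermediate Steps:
z(W) = -W*(5 + W)/9 (z(W) = -(5 + W)*W/9 = -W*(5 + W)/9)
d(M, t) = M + t*(M - t) (d(M, t) = t*(M - t) + M = M + t*(M - t))
(z(-13)/161)*d(-6, I) = (-⅑*(-13)*(5 - 13)/161)*(-6 - 1*6² - 6*6) = (-⅑*(-13)*(-8)*(1/161))*(-6 - 1*36 - 36) = (-104/9*1/161)*(-6 - 36 - 36) = -104/1449*(-78) = 2704/483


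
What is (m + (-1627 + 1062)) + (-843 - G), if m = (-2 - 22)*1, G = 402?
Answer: -1834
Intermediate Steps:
m = -24 (m = -24*1 = -24)
(m + (-1627 + 1062)) + (-843 - G) = (-24 + (-1627 + 1062)) + (-843 - 1*402) = (-24 - 565) + (-843 - 402) = -589 - 1245 = -1834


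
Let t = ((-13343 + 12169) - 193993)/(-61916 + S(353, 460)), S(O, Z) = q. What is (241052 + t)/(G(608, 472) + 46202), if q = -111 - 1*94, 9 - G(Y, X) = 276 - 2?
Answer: 14974586459/2853652377 ≈ 5.2475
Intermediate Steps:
G(Y, X) = -265 (G(Y, X) = 9 - (276 - 2) = 9 - 1*274 = 9 - 274 = -265)
q = -205 (q = -111 - 94 = -205)
S(O, Z) = -205
t = 195167/62121 (t = ((-13343 + 12169) - 193993)/(-61916 - 205) = (-1174 - 193993)/(-62121) = -195167*(-1/62121) = 195167/62121 ≈ 3.1417)
(241052 + t)/(G(608, 472) + 46202) = (241052 + 195167/62121)/(-265 + 46202) = (14974586459/62121)/45937 = (14974586459/62121)*(1/45937) = 14974586459/2853652377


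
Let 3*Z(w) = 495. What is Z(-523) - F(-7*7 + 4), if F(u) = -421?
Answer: 586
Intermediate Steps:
Z(w) = 165 (Z(w) = (1/3)*495 = 165)
Z(-523) - F(-7*7 + 4) = 165 - 1*(-421) = 165 + 421 = 586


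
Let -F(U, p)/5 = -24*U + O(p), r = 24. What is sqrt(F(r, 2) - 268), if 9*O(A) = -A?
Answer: sqrt(23518)/3 ≈ 51.119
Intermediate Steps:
O(A) = -A/9 (O(A) = (-A)/9 = -A/9)
F(U, p) = 120*U + 5*p/9 (F(U, p) = -5*(-24*U - p/9) = 120*U + 5*p/9)
sqrt(F(r, 2) - 268) = sqrt((120*24 + (5/9)*2) - 268) = sqrt((2880 + 10/9) - 268) = sqrt(25930/9 - 268) = sqrt(23518/9) = sqrt(23518)/3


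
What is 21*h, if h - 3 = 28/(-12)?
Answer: 14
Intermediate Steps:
h = 2/3 (h = 3 + 28/(-12) = 3 + 28*(-1/12) = 3 - 7/3 = 2/3 ≈ 0.66667)
21*h = 21*(2/3) = 14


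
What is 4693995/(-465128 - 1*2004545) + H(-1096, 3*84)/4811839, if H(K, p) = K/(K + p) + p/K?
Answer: -1305830108244417311/687042431393817658 ≈ -1.9007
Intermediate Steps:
4693995/(-465128 - 1*2004545) + H(-1096, 3*84)/4811839 = 4693995/(-465128 - 1*2004545) + (((-1096)² + (3*84)² - 3288*84)/((-1096)*(-1096 + 3*84)))/4811839 = 4693995/(-465128 - 2004545) - (1201216 + 252² - 1096*252)/(1096*(-1096 + 252))*(1/4811839) = 4693995/(-2469673) - 1/1096*(1201216 + 63504 - 276192)/(-844)*(1/4811839) = 4693995*(-1/2469673) - 1/1096*(-1/844)*988528*(1/4811839) = -4693995/2469673 + (61783/57814)*(1/4811839) = -4693995/2469673 + 61783/278191659946 = -1305830108244417311/687042431393817658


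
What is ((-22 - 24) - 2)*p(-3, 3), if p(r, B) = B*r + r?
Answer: 576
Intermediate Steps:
p(r, B) = r + B*r
((-22 - 24) - 2)*p(-3, 3) = ((-22 - 24) - 2)*(-3*(1 + 3)) = (-46 - 2)*(-3*4) = -48*(-12) = 576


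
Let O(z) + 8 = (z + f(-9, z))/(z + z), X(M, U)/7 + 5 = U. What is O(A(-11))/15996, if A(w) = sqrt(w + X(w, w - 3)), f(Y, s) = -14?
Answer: -5/10664 + 7*I/191952 ≈ -0.00046887 + 3.6467e-5*I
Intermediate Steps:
X(M, U) = -35 + 7*U
A(w) = sqrt(-56 + 8*w) (A(w) = sqrt(w + (-35 + 7*(w - 3))) = sqrt(w + (-35 + 7*(-3 + w))) = sqrt(w + (-35 + (-21 + 7*w))) = sqrt(w + (-56 + 7*w)) = sqrt(-56 + 8*w))
O(z) = -8 + (-14 + z)/(2*z) (O(z) = -8 + (z - 14)/(z + z) = -8 + (-14 + z)/((2*z)) = -8 + (-14 + z)*(1/(2*z)) = -8 + (-14 + z)/(2*z))
O(A(-11))/15996 = (-15/2 - 7*1/(2*sqrt(-14 + 2*(-11))))/15996 = (-15/2 - 7*1/(2*sqrt(-14 - 22)))*(1/15996) = (-15/2 - 7*(-I/12))*(1/15996) = (-15/2 - (-7)*I/12)*(1/15996) = (-15/2 + 7*I/12)*(1/15996) = -5/10664 + 7*I/191952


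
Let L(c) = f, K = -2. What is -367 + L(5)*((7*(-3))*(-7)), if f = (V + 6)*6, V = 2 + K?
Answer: 4925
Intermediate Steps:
V = 0 (V = 2 - 2 = 0)
f = 36 (f = (0 + 6)*6 = 6*6 = 36)
L(c) = 36
-367 + L(5)*((7*(-3))*(-7)) = -367 + 36*((7*(-3))*(-7)) = -367 + 36*(-21*(-7)) = -367 + 36*147 = -367 + 5292 = 4925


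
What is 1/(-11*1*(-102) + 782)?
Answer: 1/1904 ≈ 0.00052521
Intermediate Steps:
1/(-11*1*(-102) + 782) = 1/(-11*(-102) + 782) = 1/(1122 + 782) = 1/1904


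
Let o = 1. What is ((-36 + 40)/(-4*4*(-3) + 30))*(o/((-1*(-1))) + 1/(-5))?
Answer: 8/195 ≈ 0.041026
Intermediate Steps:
((-36 + 40)/(-4*4*(-3) + 30))*(o/((-1*(-1))) + 1/(-5)) = ((-36 + 40)/(-4*4*(-3) + 30))*(1/(-1*(-1)) + 1/(-5)) = (4/(-16*(-3) + 30))*(1/1 + 1*(-1/5)) = (4/(48 + 30))*(1*1 - 1/5) = (4/78)*(1 - 1/5) = (4*(1/78))*(4/5) = (2/39)*(4/5) = 8/195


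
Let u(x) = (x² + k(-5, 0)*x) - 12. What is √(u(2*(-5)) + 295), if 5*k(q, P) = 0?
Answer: √383 ≈ 19.570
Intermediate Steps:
k(q, P) = 0 (k(q, P) = (⅕)*0 = 0)
u(x) = -12 + x² (u(x) = (x² + 0*x) - 12 = (x² + 0) - 12 = x² - 12 = -12 + x²)
√(u(2*(-5)) + 295) = √((-12 + (2*(-5))²) + 295) = √((-12 + (-10)²) + 295) = √((-12 + 100) + 295) = √(88 + 295) = √383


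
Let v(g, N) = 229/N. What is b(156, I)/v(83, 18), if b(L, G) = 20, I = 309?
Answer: 360/229 ≈ 1.5721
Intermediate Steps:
b(156, I)/v(83, 18) = 20/((229/18)) = 20/((229*(1/18))) = 20/(229/18) = 20*(18/229) = 360/229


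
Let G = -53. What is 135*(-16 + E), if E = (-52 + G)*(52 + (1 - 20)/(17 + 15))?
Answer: -23386995/32 ≈ -7.3084e+5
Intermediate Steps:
E = -172725/32 (E = (-52 - 53)*(52 + (1 - 20)/(17 + 15)) = -105*(52 - 19/32) = -105*1645/32 = -172725/32 ≈ -5397.7)
135*(-16 + E) = 135*(-16 - 172725/32) = 135*(-173237/32) = -23386995/32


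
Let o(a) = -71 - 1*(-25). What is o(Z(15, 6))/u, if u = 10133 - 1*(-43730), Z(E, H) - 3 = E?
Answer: -46/53863 ≈ -0.00085402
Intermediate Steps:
Z(E, H) = 3 + E
o(a) = -46 (o(a) = -71 + 25 = -46)
u = 53863 (u = 10133 + 43730 = 53863)
o(Z(15, 6))/u = -46/53863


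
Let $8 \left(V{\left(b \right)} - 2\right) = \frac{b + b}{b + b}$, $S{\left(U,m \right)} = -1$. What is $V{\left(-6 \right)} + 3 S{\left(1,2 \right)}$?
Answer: $- \frac{7}{8} \approx -0.875$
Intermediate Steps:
$V{\left(b \right)} = \frac{17}{8}$ ($V{\left(b \right)} = 2 + \frac{\left(b + b\right) \frac{1}{b + b}}{8} = 2 + \frac{2 b \frac{1}{2 b}}{8} = 2 + \frac{1}{8} \cdot 1 = 2 + \frac{1}{8} = \frac{17}{8}$)
$V{\left(-6 \right)} + 3 S{\left(1,2 \right)} = \frac{17}{8} + 3 \left(-1\right) = \frac{17}{8} - 3 = - \frac{7}{8}$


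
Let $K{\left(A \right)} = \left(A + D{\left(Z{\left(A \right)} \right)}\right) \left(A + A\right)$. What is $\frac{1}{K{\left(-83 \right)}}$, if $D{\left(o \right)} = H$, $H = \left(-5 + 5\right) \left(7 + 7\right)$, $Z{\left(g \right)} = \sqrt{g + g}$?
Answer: $\frac{1}{13778} \approx 7.2579 \cdot 10^{-5}$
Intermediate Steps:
$Z{\left(g \right)} = \sqrt{2} \sqrt{g}$ ($Z{\left(g \right)} = \sqrt{2 g} = \sqrt{2} \sqrt{g}$)
$H = 0$ ($H = 0 \cdot 14 = 0$)
$D{\left(o \right)} = 0$
$K{\left(A \right)} = 2 A^{2}$ ($K{\left(A \right)} = \left(A + 0\right) \left(A + A\right) = A 2 A = 2 A^{2}$)
$\frac{1}{K{\left(-83 \right)}} = \frac{1}{2 \left(-83\right)^{2}} = \frac{1}{2 \cdot 6889} = \frac{1}{13778}$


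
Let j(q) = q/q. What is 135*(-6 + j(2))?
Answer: -675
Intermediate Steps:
j(q) = 1
135*(-6 + j(2)) = 135*(-6 + 1) = 135*(-5) = -675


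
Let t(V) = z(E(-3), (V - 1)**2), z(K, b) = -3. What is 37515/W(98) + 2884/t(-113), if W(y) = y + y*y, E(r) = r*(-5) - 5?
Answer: -1032149/1078 ≈ -957.47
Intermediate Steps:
E(r) = -5 - 5*r (E(r) = -5*r - 5 = -5 - 5*r)
W(y) = y + y**2
t(V) = -3
37515/W(98) + 2884/t(-113) = 37515/((98*(1 + 98))) + 2884/(-3) = 37515/((98*99)) + 2884*(-1/3) = 37515/9702 - 2884/3 = 37515*(1/9702) - 2884/3 = 12505/3234 - 2884/3 = -1032149/1078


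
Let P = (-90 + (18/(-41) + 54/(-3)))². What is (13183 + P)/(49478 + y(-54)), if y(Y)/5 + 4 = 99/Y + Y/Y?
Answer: 251565234/498791363 ≈ 0.50435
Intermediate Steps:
P = 19766916/1681 (P = (-90 + (18*(-1/41) + 54*(-⅓)))² = (-90 + (-18/41 - 18))² = (-90 - 756/41)² = (-4446/41)² = 19766916/1681 ≈ 11759.)
y(Y) = -15 + 495/Y (y(Y) = -20 + 5*(99/Y + Y/Y) = -20 + 5*(99/Y + 1) = -20 + 5*(1 + 99/Y) = -20 + (5 + 495/Y) = -15 + 495/Y)
(13183 + P)/(49478 + y(-54)) = (13183 + 19766916/1681)/(49478 + (-15 + 495/(-54))) = 41927539/(1681*(49478 + (-15 + 495*(-1/54)))) = 41927539/(1681*(49478 + (-15 - 55/6))) = 41927539/(1681*(49478 - 145/6)) = 41927539/(1681*(296723/6)) = (41927539/1681)*(6/296723) = 251565234/498791363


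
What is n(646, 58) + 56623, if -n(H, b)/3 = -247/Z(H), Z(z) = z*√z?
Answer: 56623 + 39*√646/21964 ≈ 56623.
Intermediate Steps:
Z(z) = z^(3/2)
n(H, b) = 741/H^(3/2) (n(H, b) = -(-741)/(H^(3/2)) = -(-741)/H^(3/2) = 741/H^(3/2))
n(646, 58) + 56623 = 741/646^(3/2) + 56623 = 741*(√646/417316) + 56623 = 39*√646/21964 + 56623 = 56623 + 39*√646/21964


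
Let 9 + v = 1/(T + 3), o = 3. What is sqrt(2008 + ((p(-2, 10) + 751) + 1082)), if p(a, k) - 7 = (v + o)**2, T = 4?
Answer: 3*sqrt(21137)/7 ≈ 62.308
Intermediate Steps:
v = -62/7 (v = -9 + 1/(4 + 3) = -9 + 1/7 = -62/7 ≈ -8.8571)
p(a, k) = 2024/49 (p(a, k) = 7 + (-62/7 + 3)**2 = 7 + (-41/7)**2 = 7 + 1681/49 = 2024/49)
sqrt(2008 + ((p(-2, 10) + 751) + 1082)) = sqrt(2008 + ((2024/49 + 751) + 1082)) = sqrt(2008 + (38823/49 + 1082)) = sqrt(2008 + 91841/49) = sqrt(190233/49) = 3*sqrt(21137)/7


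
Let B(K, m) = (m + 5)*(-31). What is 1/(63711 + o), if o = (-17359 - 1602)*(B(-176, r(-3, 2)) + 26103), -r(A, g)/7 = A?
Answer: -1/479592706 ≈ -2.0851e-9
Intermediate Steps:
r(A, g) = -7*A
B(K, m) = -155 - 31*m (B(K, m) = (5 + m)*(-31) = -155 - 31*m)
o = -479656417 (o = (-17359 - 1602)*((-155 - (-217)*(-3)) + 26103) = -18961*((-155 - 31*21) + 26103) = -18961*((-155 - 651) + 26103) = -18961*(-806 + 26103) = -18961*25297 = -479656417)
1/(63711 + o) = 1/(63711 - 479656417) = 1/(-479592706) = -1/479592706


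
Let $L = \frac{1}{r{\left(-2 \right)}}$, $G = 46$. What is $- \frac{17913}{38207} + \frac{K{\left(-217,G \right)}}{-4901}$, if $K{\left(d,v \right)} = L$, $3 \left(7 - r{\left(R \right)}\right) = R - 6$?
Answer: $- \frac{195851646}{417717131} \approx -0.46886$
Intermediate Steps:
$r{\left(R \right)} = 9 - \frac{R}{3}$ ($r{\left(R \right)} = 7 - \frac{R - 6}{3} = 7 - \frac{-6 + R}{3} = 7 - \left(-2 + \frac{R}{3}\right) = 9 - \frac{R}{3}$)
$L = \frac{3}{29}$ ($L = \frac{1}{9 - - \frac{2}{3}} = \frac{1}{9 + \frac{2}{3}} = \frac{1}{\frac{29}{3}} = \frac{3}{29} \approx 0.10345$)
$K{\left(d,v \right)} = \frac{3}{29}$
$- \frac{17913}{38207} + \frac{K{\left(-217,G \right)}}{-4901} = - \frac{17913}{38207} + \frac{3}{29 \left(-4901\right)} = \left(-17913\right) \frac{1}{38207} + \frac{3}{29} \left(- \frac{1}{4901}\right) = - \frac{17913}{38207} - \frac{3}{142129} = - \frac{195851646}{417717131}$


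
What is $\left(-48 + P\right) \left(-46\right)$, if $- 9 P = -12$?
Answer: $\frac{6440}{3} \approx 2146.7$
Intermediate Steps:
$P = \frac{4}{3}$ ($P = \left(- \frac{1}{9}\right) \left(-12\right) = \frac{4}{3} \approx 1.3333$)
$\left(-48 + P\right) \left(-46\right) = \left(-48 + \frac{4}{3}\right) \left(-46\right) = \left(- \frac{140}{3}\right) \left(-46\right) = \frac{6440}{3}$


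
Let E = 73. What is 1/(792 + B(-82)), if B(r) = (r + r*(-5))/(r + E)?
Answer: 9/6800 ≈ 0.0013235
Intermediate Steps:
B(r) = -4*r/(73 + r) (B(r) = (r + r*(-5))/(r + 73) = (r - 5*r)/(73 + r) = (-4*r)/(73 + r) = -4*r/(73 + r))
1/(792 + B(-82)) = 1/(792 - 4*(-82)/(73 - 82)) = 1/(792 - 4*(-82)/(-9)) = 1/(792 - 4*(-82)*(-⅑)) = 1/(792 - 328/9) = 1/(6800/9) = 9/6800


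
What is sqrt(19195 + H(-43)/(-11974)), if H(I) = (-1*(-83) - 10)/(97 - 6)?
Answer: 3*sqrt(2532251853904682)/1089634 ≈ 138.55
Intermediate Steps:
H(I) = 73/91 (H(I) = (83 - 10)/91 = 73*(1/91) = 73/91)
sqrt(19195 + H(-43)/(-11974)) = sqrt(19195 + (73/91)/(-11974)) = sqrt(19195 + (73/91)*(-1/11974)) = sqrt(19195 - 73/1089634) = sqrt(20915524557/1089634) = 3*sqrt(2532251853904682)/1089634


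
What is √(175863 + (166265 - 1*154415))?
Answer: 3*√20857 ≈ 433.26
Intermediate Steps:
√(175863 + (166265 - 1*154415)) = √(175863 + (166265 - 154415)) = √(175863 + 11850) = √187713 = 3*√20857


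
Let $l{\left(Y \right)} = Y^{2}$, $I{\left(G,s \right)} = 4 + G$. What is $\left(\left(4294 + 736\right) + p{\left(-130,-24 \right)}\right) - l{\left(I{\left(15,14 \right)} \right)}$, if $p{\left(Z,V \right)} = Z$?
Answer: $4539$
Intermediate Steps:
$\left(\left(4294 + 736\right) + p{\left(-130,-24 \right)}\right) - l{\left(I{\left(15,14 \right)} \right)} = \left(\left(4294 + 736\right) - 130\right) - \left(4 + 15\right)^{2} = \left(5030 - 130\right) - 19^{2} = 4900 - 361 = 4539$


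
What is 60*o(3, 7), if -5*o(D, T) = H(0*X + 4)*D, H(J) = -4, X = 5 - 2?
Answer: 144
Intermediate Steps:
X = 3
o(D, T) = 4*D/5 (o(D, T) = -(-4)*D/5 = 4*D/5)
60*o(3, 7) = 60*((⅘)*3) = 60*(12/5) = 144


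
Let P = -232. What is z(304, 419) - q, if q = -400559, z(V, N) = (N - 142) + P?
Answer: 400604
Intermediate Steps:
z(V, N) = -374 + N (z(V, N) = (N - 142) - 232 = (-142 + N) - 232 = -374 + N)
z(304, 419) - q = (-374 + 419) - 1*(-400559) = 45 + 400559 = 400604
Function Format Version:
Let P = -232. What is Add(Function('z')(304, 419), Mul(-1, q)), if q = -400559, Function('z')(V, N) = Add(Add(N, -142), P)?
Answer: 400604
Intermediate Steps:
Function('z')(V, N) = Add(-374, N) (Function('z')(V, N) = Add(Add(N, -142), -232) = Add(Add(-142, N), -232) = Add(-374, N))
Add(Function('z')(304, 419), Mul(-1, q)) = Add(Add(-374, 419), Mul(-1, -400559)) = Add(45, 400559) = 400604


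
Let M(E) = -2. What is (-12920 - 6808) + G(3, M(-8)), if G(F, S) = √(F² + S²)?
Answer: -19728 + √13 ≈ -19724.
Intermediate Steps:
(-12920 - 6808) + G(3, M(-8)) = (-12920 - 6808) + √(3² + (-2)²) = -19728 + √(9 + 4) = -19728 + √13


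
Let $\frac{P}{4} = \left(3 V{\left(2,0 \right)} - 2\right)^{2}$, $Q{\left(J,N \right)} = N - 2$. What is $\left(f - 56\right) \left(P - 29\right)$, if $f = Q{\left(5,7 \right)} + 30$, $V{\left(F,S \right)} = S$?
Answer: $273$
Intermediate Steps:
$Q{\left(J,N \right)} = -2 + N$ ($Q{\left(J,N \right)} = N - 2 = -2 + N$)
$f = 35$ ($f = \left(-2 + 7\right) + 30 = 5 + 30 = 35$)
$P = 16$ ($P = 4 \left(3 \cdot 0 - 2\right)^{2} = 4 \left(0 - 2\right)^{2} = 4 \left(-2\right)^{2} = 4 \cdot 4 = 16$)
$\left(f - 56\right) \left(P - 29\right) = \left(35 - 56\right) \left(16 - 29\right) = \left(-21\right) \left(-13\right) = 273$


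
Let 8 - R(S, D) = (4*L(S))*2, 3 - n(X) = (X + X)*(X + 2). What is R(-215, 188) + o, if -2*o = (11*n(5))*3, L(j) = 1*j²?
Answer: -737373/2 ≈ -3.6869e+5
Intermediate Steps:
L(j) = j²
n(X) = 3 - 2*X*(2 + X) (n(X) = 3 - (X + X)*(X + 2) = 3 - 2*X*(2 + X))
R(S, D) = 8 - 8*S² (R(S, D) = 8 - 4*S²*2 = 8 - 8*S²)
o = 2211/2 (o = -11*(3 - 4*5 - 2*5²)*3/2 = -11*(3 - 20 - 2*25)*3/2 = -11*(3 - 20 - 50)*3/2 = -11*(-67)*3/2 = -(-737)*3/2 = -½*(-2211) = 2211/2 ≈ 1105.5)
R(-215, 188) + o = (8 - 8*(-215)²) + 2211/2 = (8 - 8*46225) + 2211/2 = (8 - 369800) + 2211/2 = -369792 + 2211/2 = -737373/2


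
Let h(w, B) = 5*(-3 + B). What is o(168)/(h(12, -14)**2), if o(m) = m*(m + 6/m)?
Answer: 5646/1445 ≈ 3.9073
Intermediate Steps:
h(w, B) = -15 + 5*B
o(168)/(h(12, -14)**2) = (6 + 168**2)/((-15 + 5*(-14))**2) = (6 + 28224)/((-15 - 70)**2) = 28230/((-85)**2) = 28230/7225 = 28230*(1/7225) = 5646/1445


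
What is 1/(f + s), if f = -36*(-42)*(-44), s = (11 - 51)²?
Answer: -1/64928 ≈ -1.5402e-5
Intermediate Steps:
s = 1600 (s = (-40)² = 1600)
f = -66528 (f = 1512*(-44) = -66528)
1/(f + s) = 1/(-66528 + 1600) = 1/(-64928) = -1/64928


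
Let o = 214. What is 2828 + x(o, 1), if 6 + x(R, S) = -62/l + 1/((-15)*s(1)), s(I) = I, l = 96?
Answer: 225703/80 ≈ 2821.3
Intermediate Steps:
x(R, S) = -537/80 (x(R, S) = -6 + (-62/96 + 1/(-15*1)) = -6 + (-62*1/96 - 1/15*1) = -6 + (-31/48 - 1/15) = -6 - 57/80 = -537/80)
2828 + x(o, 1) = 2828 - 537/80 = 225703/80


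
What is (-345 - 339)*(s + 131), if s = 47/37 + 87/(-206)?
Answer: -343691190/3811 ≈ -90184.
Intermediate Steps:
s = 6463/7622 (s = 47*(1/37) + 87*(-1/206) = 47/37 - 87/206 = 6463/7622 ≈ 0.84794)
(-345 - 339)*(s + 131) = (-345 - 339)*(6463/7622 + 131) = -684*1004945/7622 = -343691190/3811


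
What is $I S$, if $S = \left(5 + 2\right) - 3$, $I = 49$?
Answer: $196$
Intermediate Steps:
$S = 4$ ($S = 7 - 3 = 4$)
$I S = 49 \cdot 4 = 196$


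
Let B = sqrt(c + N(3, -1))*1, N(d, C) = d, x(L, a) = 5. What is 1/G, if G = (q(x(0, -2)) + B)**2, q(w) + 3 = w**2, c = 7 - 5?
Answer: (22 + sqrt(5))**(-2) ≈ 0.0017025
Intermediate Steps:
c = 2
q(w) = -3 + w**2
B = sqrt(5) (B = sqrt(2 + 3)*1 = sqrt(5)*1 = sqrt(5) ≈ 2.2361)
G = (22 + sqrt(5))**2 (G = ((-3 + 5**2) + sqrt(5))**2 = ((-3 + 25) + sqrt(5))**2 = (22 + sqrt(5))**2 ≈ 587.39)
1/G = 1/((22 + sqrt(5))**2) = (22 + sqrt(5))**(-2)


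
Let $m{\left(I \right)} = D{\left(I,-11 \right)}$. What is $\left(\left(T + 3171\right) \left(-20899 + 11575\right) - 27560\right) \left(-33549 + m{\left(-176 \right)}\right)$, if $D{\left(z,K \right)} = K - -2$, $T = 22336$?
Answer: $7981932318024$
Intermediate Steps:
$D{\left(z,K \right)} = 2 + K$ ($D{\left(z,K \right)} = K + 2 = 2 + K$)
$m{\left(I \right)} = -9$ ($m{\left(I \right)} = 2 - 11 = -9$)
$\left(\left(T + 3171\right) \left(-20899 + 11575\right) - 27560\right) \left(-33549 + m{\left(-176 \right)}\right) = \left(\left(22336 + 3171\right) \left(-20899 + 11575\right) - 27560\right) \left(-33549 - 9\right) = \left(25507 \left(-9324\right) - 27560\right) \left(-33558\right) = \left(-237827268 - 27560\right) \left(-33558\right) = \left(-237854828\right) \left(-33558\right) = 7981932318024$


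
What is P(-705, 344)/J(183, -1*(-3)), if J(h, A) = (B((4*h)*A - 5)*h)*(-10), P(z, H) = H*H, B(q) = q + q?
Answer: -29584/2004765 ≈ -0.014757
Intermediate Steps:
B(q) = 2*q
P(z, H) = H²
J(h, A) = -10*h*(-10 + 8*A*h) (J(h, A) = ((2*((4*h)*A - 5))*h)*(-10) = ((2*(4*A*h - 5))*h)*(-10) = ((2*(-5 + 4*A*h))*h)*(-10) = ((-10 + 8*A*h)*h)*(-10) = (h*(-10 + 8*A*h))*(-10) = -10*h*(-10 + 8*A*h))
P(-705, 344)/J(183, -1*(-3)) = 344²/((20*183*(5 - 4*(-1*(-3))*183))) = 118336/((20*183*(5 - 4*3*183))) = 118336/((20*183*(5 - 2196))) = 118336/((20*183*(-2191))) = 118336/(-8019060) = 118336*(-1/8019060) = -29584/2004765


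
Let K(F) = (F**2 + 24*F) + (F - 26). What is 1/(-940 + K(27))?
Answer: 1/438 ≈ 0.0022831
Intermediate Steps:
K(F) = -26 + F**2 + 25*F (K(F) = (F**2 + 24*F) + (-26 + F) = -26 + F**2 + 25*F)
1/(-940 + K(27)) = 1/(-940 + (-26 + 27**2 + 25*27)) = 1/(-940 + (-26 + 729 + 675)) = 1/(-940 + 1378) = 1/438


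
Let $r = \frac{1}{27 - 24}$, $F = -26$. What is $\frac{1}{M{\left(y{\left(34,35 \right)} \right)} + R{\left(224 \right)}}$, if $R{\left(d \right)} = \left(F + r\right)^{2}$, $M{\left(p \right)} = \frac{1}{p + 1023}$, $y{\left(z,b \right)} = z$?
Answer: $\frac{9513}{6266962} \approx 0.001518$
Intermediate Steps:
$M{\left(p \right)} = \frac{1}{1023 + p}$
$r = \frac{1}{3} \approx 0.33333$
$R{\left(d \right)} = \frac{5929}{9}$ ($R{\left(d \right)} = \left(-26 + \frac{1}{3}\right)^{2} = \left(- \frac{77}{3}\right)^{2} = \frac{5929}{9}$)
$\frac{1}{M{\left(y{\left(34,35 \right)} \right)} + R{\left(224 \right)}} = \frac{1}{\frac{1}{1023 + 34} + \frac{5929}{9}} = \frac{1}{\frac{1}{1057} + \frac{5929}{9}} = \frac{1}{\frac{6266962}{9513}} = \frac{9513}{6266962}$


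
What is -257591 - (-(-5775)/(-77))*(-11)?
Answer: -258416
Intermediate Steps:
-257591 - (-(-5775)/(-77))*(-11) = -257591 - (-(-5775)*(-1)/77)*(-11) = -257591 - (-77*75/77)*(-11) = -257591 - (-75)*(-11) = -257591 - 1*825 = -257591 - 825 = -258416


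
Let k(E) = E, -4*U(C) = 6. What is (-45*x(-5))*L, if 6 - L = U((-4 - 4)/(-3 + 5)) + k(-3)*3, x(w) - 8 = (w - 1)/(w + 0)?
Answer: -6831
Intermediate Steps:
U(C) = -3/2 (U(C) = -¼*6 = -3/2)
x(w) = 8 + (-1 + w)/w (x(w) = 8 + (w - 1)/(w + 0) = 8 + (-1 + w)/w)
L = 33/2 (L = 6 - (-3/2 - 3*3) = 6 - (-3/2 - 9) = 6 - 1*(-21/2) = 6 + 21/2 = 33/2 ≈ 16.500)
(-45*x(-5))*L = -45*(9 - 1/(-5))*(33/2) = -45*(9 - 1*(-⅕))*(33/2) = -45*(9 + ⅕)*(33/2) = -45*46/5*(33/2) = -414*33/2 = -6831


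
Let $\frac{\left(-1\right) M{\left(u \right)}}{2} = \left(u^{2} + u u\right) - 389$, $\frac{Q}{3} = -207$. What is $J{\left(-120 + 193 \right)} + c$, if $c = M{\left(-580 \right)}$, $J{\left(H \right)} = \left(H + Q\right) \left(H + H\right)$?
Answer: $-1424830$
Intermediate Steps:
$Q = -621$ ($Q = 3 \left(-207\right) = -621$)
$J{\left(H \right)} = 2 H \left(-621 + H\right)$ ($J{\left(H \right)} = \left(H - 621\right) \left(H + H\right) = \left(-621 + H\right) 2 H = 2 H \left(-621 + H\right)$)
$M{\left(u \right)} = 778 - 4 u^{2}$ ($M{\left(u \right)} = - 2 \left(\left(u^{2} + u u\right) - 389\right) = - 2 \left(\left(u^{2} + u^{2}\right) - 389\right) = - 2 \left(2 u^{2} - 389\right) = - 2 \left(-389 + 2 u^{2}\right) = 778 - 4 u^{2}$)
$c = -1344822$ ($c = 778 - 4 \left(-580\right)^{2} = 778 - 1345600 = -1344822$)
$J{\left(-120 + 193 \right)} + c = 2 \left(-120 + 193\right) \left(-621 + \left(-120 + 193\right)\right) - 1344822 = 2 \cdot 73 \left(-621 + 73\right) - 1344822 = 2 \cdot 73 \left(-548\right) - 1344822 = -80008 - 1344822 = -1424830$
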